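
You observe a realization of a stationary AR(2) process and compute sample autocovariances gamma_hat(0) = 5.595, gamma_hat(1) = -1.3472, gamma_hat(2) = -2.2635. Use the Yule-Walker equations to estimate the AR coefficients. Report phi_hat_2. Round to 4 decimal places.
\hat\phi_{2} = -0.4910

The Yule-Walker equations for an AR(p) process read, in matrix form,
  Gamma_p phi = r_p,   with   (Gamma_p)_{ij} = gamma(|i - j|),
                       (r_p)_i = gamma(i),   i,j = 1..p.
Substitute the sample gammas (Toeplitz matrix and right-hand side of size 2):
  Gamma_p = [[5.595, -1.3472], [-1.3472, 5.595]]
  r_p     = [-1.3472, -2.2635]
Written out:
  5.595 phi_1 - 1.3472 phi_2 = -1.3472
  -1.3472 phi_1 + 5.595 phi_2 = -2.2635
Solve by Cramer's rule:
  det = gamma(0)^2 - gamma(1)^2 = (5.595)^2 - (-1.3472)^2 = 31.304025 - 1.81494784 = 29.48907716
  phi_hat_1 = [gamma(1) gamma(0) - gamma(1) gamma(2)] / det = [(-1.3472)(5.595) - (-1.3472)(-2.2635)] / 29.48907716 = -10.5869712 / 29.48907716 = -0.359
  phi_hat_2 = [gamma(0) gamma(2) - gamma(1)^2] / det = [(5.595)(-2.2635) - (-1.3472)^2] / 29.48907716 = -14.47923034 / 29.48907716 = -0.491
So phi_hat = [-0.3590, -0.4910].
Therefore phi_hat_2 = -0.4910.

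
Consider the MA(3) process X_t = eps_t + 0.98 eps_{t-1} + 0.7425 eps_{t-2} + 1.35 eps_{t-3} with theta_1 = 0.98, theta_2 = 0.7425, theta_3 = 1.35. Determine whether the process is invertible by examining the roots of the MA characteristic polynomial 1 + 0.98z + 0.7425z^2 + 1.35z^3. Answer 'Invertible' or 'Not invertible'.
\text{Not invertible}

The MA(q) characteristic polynomial is P(z) = 1 + 0.98z + 0.7425z^2 + 1.35z^3.
Invertibility requires all roots to lie outside the unit circle, i.e. |z| > 1 for every root.
Degree 3: look for a simple real root z0 first, then factor out (1 - z/z0) and solve the remaining quadratic.
Testing z0 = -0.8: P(-0.8) = 1 + (0.98)(-0.8) + (0.7425)(-0.8)^2 + (1.35)(-0.8)^3
  = 1 + (-0.784) + (0.4752) + (-0.6912) = 0.  So z_0 = -0.8 is a root, |z_0| = 0.8.
Divide out the factor (1 + 1.25 z) = (1 - z/z0) (since 1/z0 = -1.25):
  P(z) = (1 + 1.25 z)(1 + (-0.27) z + (1.08) z^2)
  [check: z-coef -0.27 - (-1.25) = 0.98; z^2-coef 1.08 - (-1.25)(-0.27) = 0.7425; z^3-coef -(-1.25)(1.08) = 1.35.]
Remaining roots from the quadratic factor 1 + (-0.27) z + (1.08) z^2:
  Set 1 + (-0.27) z + (1.08) z^2 = 0, i.e. a z^2 + b z + c = 0 with a = 1.08, b = -0.27, c = 1.
  Discriminant D = b^2 - 4ac = (-0.27)^2 - 4*(1.08)*1 = 0.0729 - (4.32) = -4.2471.
  D < 0, so the roots are the complex-conjugate pair z = (-b +/- i sqrt(-D)) / (2a) = 0.125 +/- 0.9541i.
  For a conjugate pair |z|^2 = z * conj(z) = (product of roots) = c/a = 1/(1.08) = 0.925926, so |z| = sqrt(0.925926) = 0.9623 for both roots.
Moduli of all roots: 0.8000, 0.9623, 0.9623.
All moduli strictly greater than 1? No.
Verdict: Not invertible.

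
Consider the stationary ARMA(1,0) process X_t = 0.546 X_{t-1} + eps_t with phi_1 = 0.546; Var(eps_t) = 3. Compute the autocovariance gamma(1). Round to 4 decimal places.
\gamma(1) = 2.3337

Multiply the model equation by X_{t-k} and take expectations. With theta_0 = psi_0 = 1 and psi_j the MA(infinity) weights, this gives
  gamma(k) - sum_i phi_i gamma(k-i) = c_k,
  c_k = sigma^2 * sum_{j=k..q} theta_j psi_{j-k}   (c_k = 0 for k > q),
using gamma(-m) = gamma(m).
Pure AR (q = 0): c_0 = sigma^2 = 3, c_k = 0 for k >= 1.
Equations for k = 0 and k = 1 (AR order 1):
  gamma(0) = phi_1 gamma(1) + c_0
  gamma(1) = phi_1 gamma(0) + c_1
Substituting the second into the first: gamma(0) (1 - phi_1^2) = c_0 + phi_1 c_1, so
  gamma(0) = c_0 / (1 - phi_1^2) = 3 / (1 - (0.546)^2) = 3 / 0.701884 = 4.274211.
  gamma(1) = phi_1 gamma(0) = (0.546)(4.274211) = 2.333719.
Therefore gamma(1) = 2.3337 (to 4 decimal places).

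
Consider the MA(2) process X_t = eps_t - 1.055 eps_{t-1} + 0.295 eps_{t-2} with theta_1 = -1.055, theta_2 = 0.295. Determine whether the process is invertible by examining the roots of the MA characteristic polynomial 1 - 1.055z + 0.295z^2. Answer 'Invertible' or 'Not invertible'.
\text{Invertible}

The MA(q) characteristic polynomial is P(z) = 1 - 1.055z + 0.295z^2.
Invertibility requires all roots to lie outside the unit circle, i.e. |z| > 1 for every root.
Set 1 + (-1.055) z + (0.295) z^2 = 0, i.e. a z^2 + b z + c = 0 with a = 0.295, b = -1.055, c = 1.
Discriminant D = b^2 - 4ac = (-1.055)^2 - 4*(0.295)*1 = 1.113025 - (1.18) = -0.066975.
D < 0, so the roots are the complex-conjugate pair z = (-b +/- i sqrt(-D)) / (2a) = 1.7881 +/- 0.4386i.
For a conjugate pair |z|^2 = z * conj(z) = (product of roots) = c/a = 1/(0.295) = 3.389831, so |z| = sqrt(3.389831) = 1.8411 for both roots.
Moduli of all roots: 1.8411, 1.8411.
All moduli strictly greater than 1? Yes.
Verdict: Invertible.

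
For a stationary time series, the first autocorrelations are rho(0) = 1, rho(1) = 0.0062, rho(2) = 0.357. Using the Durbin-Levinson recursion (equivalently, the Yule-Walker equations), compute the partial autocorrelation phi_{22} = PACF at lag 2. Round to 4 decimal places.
\phi_{22} = 0.3570

The PACF at lag k is phi_{kk}, the last component of the solution
to the Yule-Walker system G_k phi = r_k where
  (G_k)_{ij} = rho(|i - j|), (r_k)_i = rho(i), i,j = 1..k.
Equivalently, Durbin-Levinson gives phi_{kk} iteratively:
  phi_{11} = rho(1)
  phi_{kk} = [rho(k) - sum_{j=1..k-1} phi_{k-1,j} rho(k-j)]
            / [1 - sum_{j=1..k-1} phi_{k-1,j} rho(j)],
  phi_{k,j} = phi_{k-1,j} - phi_{kk} phi_{k-1,k-j},  j = 1..k-1.
Step k = 1:
  phi_11 = rho(1) = 0.0062.
Step k = 2:
  phi_22 = [rho(2) - phi_11 rho(1)] / [1 - phi_11 rho(1)] = [0.357 - (0.0062)(0.0062)] / [1 - (0.0062)(0.0062)]
         = 0.35696156 / 0.99996156 = 0.357.
Therefore phi_{22} = 0.3570.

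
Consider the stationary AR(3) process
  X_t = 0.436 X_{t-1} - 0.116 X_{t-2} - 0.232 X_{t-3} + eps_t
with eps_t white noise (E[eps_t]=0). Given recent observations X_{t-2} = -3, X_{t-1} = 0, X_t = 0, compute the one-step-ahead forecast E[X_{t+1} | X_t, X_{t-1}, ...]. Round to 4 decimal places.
E[X_{t+1} \mid \mathcal F_t] = 0.6960

For an AR(p) model X_t = c + sum_i phi_i X_{t-i} + eps_t, the
one-step-ahead conditional mean is
  E[X_{t+1} | X_t, ...] = c + sum_i phi_i X_{t+1-i}.
Substitute known values:
  E[X_{t+1} | ...] = (0.436) * (0) + (-0.116) * (0) + (-0.232) * (-3)
                   = 0.6960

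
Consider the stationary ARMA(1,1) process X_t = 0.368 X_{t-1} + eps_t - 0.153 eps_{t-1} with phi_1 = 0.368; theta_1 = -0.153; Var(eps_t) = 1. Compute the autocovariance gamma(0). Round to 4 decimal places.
\gamma(0) = 1.0535

Multiply the model equation by X_{t-k} and take expectations. With theta_0 = psi_0 = 1 and psi_j the MA(infinity) weights, this gives
  gamma(k) - sum_i phi_i gamma(k-i) = c_k,
  c_k = sigma^2 * sum_{j=k..q} theta_j psi_{j-k}   (c_k = 0 for k > q),
using gamma(-m) = gamma(m).
psi-weights needed (psi_j = theta_j + sum_i phi_i psi_{j-i}):
  psi_1 = theta_1 + phi_1 = -0.153 + (0.368) = 0.215
Right-hand sides:
  c_0 = sigma^2 (1 + theta_1 psi_1) = 1 * (1 + (-0.153)(0.215)) = 1 * 0.967105 = 0.967105
  c_1 = sigma^2 theta_1 = 1 * (-0.153) = -0.153
  c_2 = 0
Equations for k = 0 and k = 1 (AR order 1):
  gamma(0) = phi_1 gamma(1) + c_0
  gamma(1) = phi_1 gamma(0) + c_1
Substituting the second into the first: gamma(0) (1 - phi_1^2) = c_0 + phi_1 c_1, so
  gamma(0) = (c_0 + phi_1 c_1) / (1 - phi_1^2) = (0.967105 + (0.368)(-0.153)) / (1 - (0.368)^2) = 0.910801 / 0.864576 = 1.053466.
Therefore gamma(0) = 1.0535 (to 4 decimal places).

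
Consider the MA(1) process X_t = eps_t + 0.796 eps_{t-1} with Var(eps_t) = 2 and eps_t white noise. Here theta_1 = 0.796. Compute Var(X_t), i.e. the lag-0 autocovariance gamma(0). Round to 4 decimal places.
\gamma(0) = 3.2672

For an MA(q) process X_t = eps_t + sum_i theta_i eps_{t-i} with
Var(eps_t) = sigma^2, the variance is
  gamma(0) = sigma^2 * (1 + sum_i theta_i^2).
  sum_i theta_i^2 = (0.796)^2 = 0.633616.
  gamma(0) = 2 * (1 + 0.633616) = 2 * 1.633616 = 3.267232, which rounds to 3.2672.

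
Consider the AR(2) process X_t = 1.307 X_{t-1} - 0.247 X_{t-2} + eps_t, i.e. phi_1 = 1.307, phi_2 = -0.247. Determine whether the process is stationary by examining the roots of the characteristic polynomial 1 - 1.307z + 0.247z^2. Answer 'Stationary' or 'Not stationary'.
\text{Not stationary}

The AR(p) characteristic polynomial is P(z) = 1 - 1.307z + 0.247z^2.
Stationarity requires all roots to lie outside the unit circle, i.e. |z| > 1 for every root.
Set 1 + (-1.307) z + (0.247) z^2 = 0, i.e. a z^2 + b z + c = 0 with a = 0.247, b = -1.307, c = 1.
Discriminant D = b^2 - 4ac = (-1.307)^2 - 4*(0.247)*1 = 1.708249 - (0.988) = 0.720249.
D >= 0, so the roots are real: z = (-b +/- sqrt(D)) / (2a) = (1.307 +/- 0.848675) / (0.494).
  z_1 = (1.307 + 0.848675) / (0.494) = 4.3637,   |z_1| = 4.3637.
  z_2 = (1.307 - 0.848675) / (0.494) = 0.9278,   |z_2| = 0.9278.
Moduli of all roots: 4.3637, 0.9278.
All moduli strictly greater than 1? No.
Verdict: Not stationary.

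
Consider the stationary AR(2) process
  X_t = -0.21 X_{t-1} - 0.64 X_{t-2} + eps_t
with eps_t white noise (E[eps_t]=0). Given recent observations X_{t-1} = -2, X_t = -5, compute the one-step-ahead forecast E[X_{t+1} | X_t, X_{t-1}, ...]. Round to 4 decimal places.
E[X_{t+1} \mid \mathcal F_t] = 2.3300

For an AR(p) model X_t = c + sum_i phi_i X_{t-i} + eps_t, the
one-step-ahead conditional mean is
  E[X_{t+1} | X_t, ...] = c + sum_i phi_i X_{t+1-i}.
Substitute known values:
  E[X_{t+1} | ...] = (-0.21) * (-5) + (-0.64) * (-2)
                   = 2.3300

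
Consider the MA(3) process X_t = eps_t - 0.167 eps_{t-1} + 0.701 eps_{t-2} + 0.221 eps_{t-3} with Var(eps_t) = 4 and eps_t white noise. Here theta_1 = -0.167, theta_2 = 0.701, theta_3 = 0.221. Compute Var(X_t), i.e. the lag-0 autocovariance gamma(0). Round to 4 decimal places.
\gamma(0) = 6.2725

For an MA(q) process X_t = eps_t + sum_i theta_i eps_{t-i} with
Var(eps_t) = sigma^2, the variance is
  gamma(0) = sigma^2 * (1 + sum_i theta_i^2).
  sum_i theta_i^2 = (-0.167)^2 + (0.701)^2 + (0.221)^2 = 0.027889 + 0.491401 + 0.048841 = 0.568131.
  gamma(0) = 4 * (1 + 0.568131) = 4 * 1.568131 = 6.272524, which rounds to 6.2725.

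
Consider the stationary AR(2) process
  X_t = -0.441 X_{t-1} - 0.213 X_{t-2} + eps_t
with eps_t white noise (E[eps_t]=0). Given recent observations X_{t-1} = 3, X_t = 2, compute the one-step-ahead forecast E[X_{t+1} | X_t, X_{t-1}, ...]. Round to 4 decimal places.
E[X_{t+1} \mid \mathcal F_t] = -1.5210

For an AR(p) model X_t = c + sum_i phi_i X_{t-i} + eps_t, the
one-step-ahead conditional mean is
  E[X_{t+1} | X_t, ...] = c + sum_i phi_i X_{t+1-i}.
Substitute known values:
  E[X_{t+1} | ...] = (-0.441) * (2) + (-0.213) * (3)
                   = -1.5210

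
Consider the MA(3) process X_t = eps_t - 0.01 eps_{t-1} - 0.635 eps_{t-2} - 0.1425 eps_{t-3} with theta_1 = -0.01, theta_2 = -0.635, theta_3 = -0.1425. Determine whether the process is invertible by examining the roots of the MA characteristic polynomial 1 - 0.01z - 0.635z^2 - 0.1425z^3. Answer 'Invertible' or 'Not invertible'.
\text{Invertible}

The MA(q) characteristic polynomial is P(z) = 1 - 0.01z - 0.635z^2 - 0.1425z^3.
Invertibility requires all roots to lie outside the unit circle, i.e. |z| > 1 for every root.
Degree 3: look for a simple real root z0 first, then factor out (1 - z/z0) and solve the remaining quadratic.
Testing z0 = -4: P(-4) = 1 + (-0.01)(-4) + (-0.635)(-4)^2 + (-0.1425)(-4)^3
  = 1 + (0.04) + (-10.16) + (9.12) = 0.  So z_0 = -4 is a root, |z_0| = 4.
Divide out the factor (1 + 0.25 z) = (1 - z/z0) (since 1/z0 = -0.25):
  P(z) = (1 + 0.25 z)(1 + (-0.26) z + (-0.57) z^2)
  [check: z-coef -0.26 - (-0.25) = -0.01; z^2-coef -0.57 - (-0.25)(-0.26) = -0.635; z^3-coef -(-0.25)(-0.57) = -0.1425.]
Remaining roots from the quadratic factor 1 + (-0.26) z + (-0.57) z^2:
  Set 1 + (-0.26) z + (-0.57) z^2 = 0, i.e. a z^2 + b z + c = 0 with a = -0.57, b = -0.26, c = 1.
  Discriminant D = b^2 - 4ac = (-0.26)^2 - 4*(-0.57)*1 = 0.0676 - (-2.28) = 2.3476.
  D >= 0, so the roots are real: z = (-b +/- sqrt(D)) / (2a) = (0.26 +/- 1.532188) / (-1.14).
    z_1 = (0.26 + 1.532188) / (-1.14) = -1.5721,   |z_1| = 1.5721.
    z_2 = (0.26 - 1.532188) / (-1.14) = 1.116,   |z_2| = 1.116.
Moduli of all roots: 4.0000, 1.5721, 1.1160.
All moduli strictly greater than 1? Yes.
Verdict: Invertible.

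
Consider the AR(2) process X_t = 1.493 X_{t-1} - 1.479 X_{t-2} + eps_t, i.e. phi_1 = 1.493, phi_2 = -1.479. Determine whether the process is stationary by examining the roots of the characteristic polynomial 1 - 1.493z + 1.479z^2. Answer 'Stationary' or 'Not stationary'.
\text{Not stationary}

The AR(p) characteristic polynomial is P(z) = 1 - 1.493z + 1.479z^2.
Stationarity requires all roots to lie outside the unit circle, i.e. |z| > 1 for every root.
Set 1 + (-1.493) z + (1.479) z^2 = 0, i.e. a z^2 + b z + c = 0 with a = 1.479, b = -1.493, c = 1.
Discriminant D = b^2 - 4ac = (-1.493)^2 - 4*(1.479)*1 = 2.229049 - (5.916) = -3.686951.
D < 0, so the roots are the complex-conjugate pair z = (-b +/- i sqrt(-D)) / (2a) = 0.5047 +/- 0.6491i.
For a conjugate pair |z|^2 = z * conj(z) = (product of roots) = c/a = 1/(1.479) = 0.676133, so |z| = sqrt(0.676133) = 0.8223 for both roots.
Moduli of all roots: 0.8223, 0.8223.
All moduli strictly greater than 1? No.
Verdict: Not stationary.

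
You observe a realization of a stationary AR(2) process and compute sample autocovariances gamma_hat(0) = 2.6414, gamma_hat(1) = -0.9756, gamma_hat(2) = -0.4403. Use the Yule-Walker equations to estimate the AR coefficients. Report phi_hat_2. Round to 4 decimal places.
\hat\phi_{2} = -0.3510

The Yule-Walker equations for an AR(p) process read, in matrix form,
  Gamma_p phi = r_p,   with   (Gamma_p)_{ij} = gamma(|i - j|),
                       (r_p)_i = gamma(i),   i,j = 1..p.
Substitute the sample gammas (Toeplitz matrix and right-hand side of size 2):
  Gamma_p = [[2.6414, -0.9756], [-0.9756, 2.6414]]
  r_p     = [-0.9756, -0.4403]
Written out:
  2.6414 phi_1 - 0.9756 phi_2 = -0.9756
  -0.9756 phi_1 + 2.6414 phi_2 = -0.4403
Solve by Cramer's rule:
  det = gamma(0)^2 - gamma(1)^2 = (2.6414)^2 - (-0.9756)^2 = 6.97699396 - 0.95179536 = 6.0251986
  phi_hat_1 = [gamma(1) gamma(0) - gamma(1) gamma(2)] / det = [(-0.9756)(2.6414) - (-0.9756)(-0.4403)] / 6.0251986 = -3.00650652 / 6.0251986 = -0.499
  phi_hat_2 = [gamma(0) gamma(2) - gamma(1)^2] / det = [(2.6414)(-0.4403) - (-0.9756)^2] / 6.0251986 = -2.11480378 / 6.0251986 = -0.351
So phi_hat = [-0.4990, -0.3510].
Therefore phi_hat_2 = -0.3510.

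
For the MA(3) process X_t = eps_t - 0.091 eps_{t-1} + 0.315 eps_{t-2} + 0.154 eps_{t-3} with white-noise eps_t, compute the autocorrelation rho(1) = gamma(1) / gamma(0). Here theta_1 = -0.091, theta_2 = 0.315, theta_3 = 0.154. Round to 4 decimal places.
\rho(1) = -0.0629

For an MA(q) process with theta_0 = 1, the autocovariance is
  gamma(k) = sigma^2 * sum_{i=0..q-k} theta_i * theta_{i+k},
and rho(k) = gamma(k) / gamma(0). Sigma^2 cancels.
  numerator   = (1)*(-0.091) + (-0.091)*(0.315) + (0.315)*(0.154) = -0.071155.
  denominator = (1)^2 + (-0.091)^2 + (0.315)^2 + (0.154)^2 = 1.131222.
  rho(1) = -0.071155 / 1.131222 = -0.0629.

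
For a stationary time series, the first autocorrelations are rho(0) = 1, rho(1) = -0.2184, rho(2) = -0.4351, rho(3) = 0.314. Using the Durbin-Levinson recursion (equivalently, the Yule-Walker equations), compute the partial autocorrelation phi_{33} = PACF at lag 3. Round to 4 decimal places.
\phi_{33} = 0.0849

The PACF at lag k is phi_{kk}, the last component of the solution
to the Yule-Walker system G_k phi = r_k where
  (G_k)_{ij} = rho(|i - j|), (r_k)_i = rho(i), i,j = 1..k.
Equivalently, Durbin-Levinson gives phi_{kk} iteratively:
  phi_{11} = rho(1)
  phi_{kk} = [rho(k) - sum_{j=1..k-1} phi_{k-1,j} rho(k-j)]
            / [1 - sum_{j=1..k-1} phi_{k-1,j} rho(j)],
  phi_{k,j} = phi_{k-1,j} - phi_{kk} phi_{k-1,k-j},  j = 1..k-1.
Step k = 1:
  phi_11 = rho(1) = -0.2184.
Step k = 2:
  phi_22 = [rho(2) - phi_11 rho(1)] / [1 - phi_11 rho(1)] = [-0.4351 - (-0.2184)(-0.2184)] / [1 - (-0.2184)(-0.2184)]
         = -0.48279856 / 0.95230144 = -0.506981.
  Update: phi_21 = phi_11 - phi_22 phi_11 = -0.2184 - (-0.506981)(-0.2184) = -0.329125.
Step k = 3:
  phi_33 = [rho(3) - phi_21 rho(2) - phi_22 rho(1)] / [1 - phi_21 rho(1) - phi_22 rho(2)]
    numerator   = 0.314 - (-0.329125)(-0.4351) - (-0.506981)(-0.2184) = 0.06007327
    denominator = 1 - (-0.329125)(-0.2184) - (-0.506981)(-0.4351) = 0.70753183
  phi_33 = 0.06007327 / 0.70753183 = 0.0849.
Therefore phi_{33} = 0.0849.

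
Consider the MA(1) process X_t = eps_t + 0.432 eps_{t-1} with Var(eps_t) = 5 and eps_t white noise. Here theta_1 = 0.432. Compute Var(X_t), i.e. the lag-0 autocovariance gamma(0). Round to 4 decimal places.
\gamma(0) = 5.9331

For an MA(q) process X_t = eps_t + sum_i theta_i eps_{t-i} with
Var(eps_t) = sigma^2, the variance is
  gamma(0) = sigma^2 * (1 + sum_i theta_i^2).
  sum_i theta_i^2 = (0.432)^2 = 0.186624.
  gamma(0) = 5 * (1 + 0.186624) = 5 * 1.186624 = 5.93312, which rounds to 5.9331.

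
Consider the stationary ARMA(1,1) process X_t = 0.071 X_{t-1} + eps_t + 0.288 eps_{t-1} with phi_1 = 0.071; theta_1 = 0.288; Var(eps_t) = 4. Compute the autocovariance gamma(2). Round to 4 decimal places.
\gamma(2) = 0.1046

Multiply the model equation by X_{t-k} and take expectations. With theta_0 = psi_0 = 1 and psi_j the MA(infinity) weights, this gives
  gamma(k) - sum_i phi_i gamma(k-i) = c_k,
  c_k = sigma^2 * sum_{j=k..q} theta_j psi_{j-k}   (c_k = 0 for k > q),
using gamma(-m) = gamma(m).
psi-weights needed (psi_j = theta_j + sum_i phi_i psi_{j-i}):
  psi_1 = theta_1 + phi_1 = 0.288 + (0.071) = 0.359
Right-hand sides:
  c_0 = sigma^2 (1 + theta_1 psi_1) = 4 * (1 + (0.288)(0.359)) = 4 * 1.103392 = 4.413568
  c_1 = sigma^2 theta_1 = 4 * (0.288) = 1.152
  c_2 = 0
Equations for k = 0 and k = 1 (AR order 1):
  gamma(0) = phi_1 gamma(1) + c_0
  gamma(1) = phi_1 gamma(0) + c_1
Substituting the second into the first: gamma(0) (1 - phi_1^2) = c_0 + phi_1 c_1, so
  gamma(0) = (c_0 + phi_1 c_1) / (1 - phi_1^2) = (4.413568 + (0.071)(1.152)) / (1 - (0.071)^2) = 4.49536 / 0.994959 = 4.518136.
  gamma(1) = phi_1 gamma(0) + c_1 = (0.071)(4.518136) + (1.152) = 1.472788.
For k = 2 (> q): gamma(2) = phi_1 gamma(1) = (0.071)(1.472788) = 0.104568.
Therefore gamma(2) = 0.1046 (to 4 decimal places).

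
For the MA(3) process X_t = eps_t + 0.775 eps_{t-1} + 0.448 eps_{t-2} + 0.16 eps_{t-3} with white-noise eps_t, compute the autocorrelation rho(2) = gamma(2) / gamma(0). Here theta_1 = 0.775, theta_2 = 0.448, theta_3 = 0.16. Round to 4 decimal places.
\rho(2) = 0.3131

For an MA(q) process with theta_0 = 1, the autocovariance is
  gamma(k) = sigma^2 * sum_{i=0..q-k} theta_i * theta_{i+k},
and rho(k) = gamma(k) / gamma(0). Sigma^2 cancels.
  numerator   = (1)*(0.448) + (0.775)*(0.16) = 0.572.
  denominator = (1)^2 + (0.775)^2 + (0.448)^2 + (0.16)^2 = 1.826929.
  rho(2) = 0.572 / 1.826929 = 0.3131.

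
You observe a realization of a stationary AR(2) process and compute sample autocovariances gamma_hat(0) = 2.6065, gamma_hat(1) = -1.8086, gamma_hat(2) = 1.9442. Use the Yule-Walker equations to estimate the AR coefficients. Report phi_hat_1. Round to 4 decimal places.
\hat\phi_{1} = -0.3400

The Yule-Walker equations for an AR(p) process read, in matrix form,
  Gamma_p phi = r_p,   with   (Gamma_p)_{ij} = gamma(|i - j|),
                       (r_p)_i = gamma(i),   i,j = 1..p.
Substitute the sample gammas (Toeplitz matrix and right-hand side of size 2):
  Gamma_p = [[2.6065, -1.8086], [-1.8086, 2.6065]]
  r_p     = [-1.8086, 1.9442]
Written out:
  2.6065 phi_1 - 1.8086 phi_2 = -1.8086
  -1.8086 phi_1 + 2.6065 phi_2 = 1.9442
Solve by Cramer's rule:
  det = gamma(0)^2 - gamma(1)^2 = (2.6065)^2 - (-1.8086)^2 = 6.79384225 - 3.27103396 = 3.52280829
  phi_hat_1 = [gamma(1) gamma(0) - gamma(1) gamma(2)] / det = [(-1.8086)(2.6065) - (-1.8086)(1.9442)] / 3.52280829 = -1.19783578 / 3.52280829 = -0.34
  phi_hat_2 = [gamma(0) gamma(2) - gamma(1)^2] / det = [(2.6065)(1.9442) - (-1.8086)^2] / 3.52280829 = 1.79652334 / 3.52280829 = 0.51
So phi_hat = [-0.3400, 0.5100].
Therefore phi_hat_1 = -0.3400.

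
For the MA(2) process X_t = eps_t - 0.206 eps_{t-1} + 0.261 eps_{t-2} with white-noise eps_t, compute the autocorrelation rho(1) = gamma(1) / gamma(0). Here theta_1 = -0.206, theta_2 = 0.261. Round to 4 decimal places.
\rho(1) = -0.2339

For an MA(q) process with theta_0 = 1, the autocovariance is
  gamma(k) = sigma^2 * sum_{i=0..q-k} theta_i * theta_{i+k},
and rho(k) = gamma(k) / gamma(0). Sigma^2 cancels.
  numerator   = (1)*(-0.206) + (-0.206)*(0.261) = -0.259766.
  denominator = (1)^2 + (-0.206)^2 + (0.261)^2 = 1.110557.
  rho(1) = -0.259766 / 1.110557 = -0.2339.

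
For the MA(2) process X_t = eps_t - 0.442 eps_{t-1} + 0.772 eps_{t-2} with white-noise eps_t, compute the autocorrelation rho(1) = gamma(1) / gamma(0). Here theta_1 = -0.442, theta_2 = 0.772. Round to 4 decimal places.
\rho(1) = -0.4372

For an MA(q) process with theta_0 = 1, the autocovariance is
  gamma(k) = sigma^2 * sum_{i=0..q-k} theta_i * theta_{i+k},
and rho(k) = gamma(k) / gamma(0). Sigma^2 cancels.
  numerator   = (1)*(-0.442) + (-0.442)*(0.772) = -0.783224.
  denominator = (1)^2 + (-0.442)^2 + (0.772)^2 = 1.791348.
  rho(1) = -0.783224 / 1.791348 = -0.4372.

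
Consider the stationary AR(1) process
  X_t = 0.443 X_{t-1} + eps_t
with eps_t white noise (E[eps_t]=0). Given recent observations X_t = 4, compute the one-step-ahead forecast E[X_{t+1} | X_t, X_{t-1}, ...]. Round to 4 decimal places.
E[X_{t+1} \mid \mathcal F_t] = 1.7720

For an AR(p) model X_t = c + sum_i phi_i X_{t-i} + eps_t, the
one-step-ahead conditional mean is
  E[X_{t+1} | X_t, ...] = c + sum_i phi_i X_{t+1-i}.
Substitute known values:
  E[X_{t+1} | ...] = (0.443) * (4)
                   = 1.7720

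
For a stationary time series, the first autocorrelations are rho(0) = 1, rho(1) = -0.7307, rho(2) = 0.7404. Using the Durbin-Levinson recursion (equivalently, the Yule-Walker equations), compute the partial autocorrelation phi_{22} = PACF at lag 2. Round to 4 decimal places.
\phi_{22} = 0.4430

The PACF at lag k is phi_{kk}, the last component of the solution
to the Yule-Walker system G_k phi = r_k where
  (G_k)_{ij} = rho(|i - j|), (r_k)_i = rho(i), i,j = 1..k.
Equivalently, Durbin-Levinson gives phi_{kk} iteratively:
  phi_{11} = rho(1)
  phi_{kk} = [rho(k) - sum_{j=1..k-1} phi_{k-1,j} rho(k-j)]
            / [1 - sum_{j=1..k-1} phi_{k-1,j} rho(j)],
  phi_{k,j} = phi_{k-1,j} - phi_{kk} phi_{k-1,k-j},  j = 1..k-1.
Step k = 1:
  phi_11 = rho(1) = -0.7307.
Step k = 2:
  phi_22 = [rho(2) - phi_11 rho(1)] / [1 - phi_11 rho(1)] = [0.7404 - (-0.7307)(-0.7307)] / [1 - (-0.7307)(-0.7307)]
         = 0.20647751 / 0.46607751 = 0.443.
Therefore phi_{22} = 0.4430.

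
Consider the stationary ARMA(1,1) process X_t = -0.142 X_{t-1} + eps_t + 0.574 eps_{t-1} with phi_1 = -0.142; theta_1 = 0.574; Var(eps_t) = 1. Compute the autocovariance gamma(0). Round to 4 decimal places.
\gamma(0) = 1.1905

Multiply the model equation by X_{t-k} and take expectations. With theta_0 = psi_0 = 1 and psi_j the MA(infinity) weights, this gives
  gamma(k) - sum_i phi_i gamma(k-i) = c_k,
  c_k = sigma^2 * sum_{j=k..q} theta_j psi_{j-k}   (c_k = 0 for k > q),
using gamma(-m) = gamma(m).
psi-weights needed (psi_j = theta_j + sum_i phi_i psi_{j-i}):
  psi_1 = theta_1 + phi_1 = 0.574 + (-0.142) = 0.432
Right-hand sides:
  c_0 = sigma^2 (1 + theta_1 psi_1) = 1 * (1 + (0.574)(0.432)) = 1 * 1.247968 = 1.247968
  c_1 = sigma^2 theta_1 = 1 * (0.574) = 0.574
  c_2 = 0
Equations for k = 0 and k = 1 (AR order 1):
  gamma(0) = phi_1 gamma(1) + c_0
  gamma(1) = phi_1 gamma(0) + c_1
Substituting the second into the first: gamma(0) (1 - phi_1^2) = c_0 + phi_1 c_1, so
  gamma(0) = (c_0 + phi_1 c_1) / (1 - phi_1^2) = (1.247968 + (-0.142)(0.574)) / (1 - (-0.142)^2) = 1.16646 / 0.979836 = 1.190465.
Therefore gamma(0) = 1.1905 (to 4 decimal places).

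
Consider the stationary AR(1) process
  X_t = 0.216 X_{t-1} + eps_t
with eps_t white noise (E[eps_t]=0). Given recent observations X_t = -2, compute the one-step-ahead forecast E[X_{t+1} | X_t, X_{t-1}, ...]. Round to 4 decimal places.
E[X_{t+1} \mid \mathcal F_t] = -0.4320

For an AR(p) model X_t = c + sum_i phi_i X_{t-i} + eps_t, the
one-step-ahead conditional mean is
  E[X_{t+1} | X_t, ...] = c + sum_i phi_i X_{t+1-i}.
Substitute known values:
  E[X_{t+1} | ...] = (0.216) * (-2)
                   = -0.4320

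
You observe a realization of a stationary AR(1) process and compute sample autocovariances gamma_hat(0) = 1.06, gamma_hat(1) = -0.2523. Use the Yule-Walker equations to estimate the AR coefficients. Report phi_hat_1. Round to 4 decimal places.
\hat\phi_{1} = -0.2380

The Yule-Walker equations for an AR(p) process read, in matrix form,
  Gamma_p phi = r_p,   with   (Gamma_p)_{ij} = gamma(|i - j|),
                       (r_p)_i = gamma(i),   i,j = 1..p.
Substitute the sample gammas (Toeplitz matrix and right-hand side of size 1):
  Gamma_p = [[1.06]]
  r_p     = [-0.2523]
With p = 1 this is the single equation gamma(0) phi_1 = gamma(1):
  phi_hat_1 = gamma(1) / gamma(0) = -0.2523 / 1.06 = -0.2380.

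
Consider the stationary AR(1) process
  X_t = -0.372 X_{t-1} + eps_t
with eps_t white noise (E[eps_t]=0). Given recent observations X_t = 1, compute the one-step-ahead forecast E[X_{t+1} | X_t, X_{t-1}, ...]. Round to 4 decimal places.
E[X_{t+1} \mid \mathcal F_t] = -0.3720

For an AR(p) model X_t = c + sum_i phi_i X_{t-i} + eps_t, the
one-step-ahead conditional mean is
  E[X_{t+1} | X_t, ...] = c + sum_i phi_i X_{t+1-i}.
Substitute known values:
  E[X_{t+1} | ...] = (-0.372) * (1)
                   = -0.3720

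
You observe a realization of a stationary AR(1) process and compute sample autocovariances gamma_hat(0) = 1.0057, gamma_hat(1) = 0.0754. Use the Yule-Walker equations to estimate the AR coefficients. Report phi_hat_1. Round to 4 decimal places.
\hat\phi_{1} = 0.0750

The Yule-Walker equations for an AR(p) process read, in matrix form,
  Gamma_p phi = r_p,   with   (Gamma_p)_{ij} = gamma(|i - j|),
                       (r_p)_i = gamma(i),   i,j = 1..p.
Substitute the sample gammas (Toeplitz matrix and right-hand side of size 1):
  Gamma_p = [[1.0057]]
  r_p     = [0.0754]
With p = 1 this is the single equation gamma(0) phi_1 = gamma(1):
  phi_hat_1 = gamma(1) / gamma(0) = 0.0754 / 1.0057 = 0.0750.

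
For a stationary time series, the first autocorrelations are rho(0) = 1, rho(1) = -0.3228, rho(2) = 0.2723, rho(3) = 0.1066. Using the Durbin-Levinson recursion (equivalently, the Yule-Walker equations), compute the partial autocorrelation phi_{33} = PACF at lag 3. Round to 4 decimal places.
\phi_{33} = 0.2761

The PACF at lag k is phi_{kk}, the last component of the solution
to the Yule-Walker system G_k phi = r_k where
  (G_k)_{ij} = rho(|i - j|), (r_k)_i = rho(i), i,j = 1..k.
Equivalently, Durbin-Levinson gives phi_{kk} iteratively:
  phi_{11} = rho(1)
  phi_{kk} = [rho(k) - sum_{j=1..k-1} phi_{k-1,j} rho(k-j)]
            / [1 - sum_{j=1..k-1} phi_{k-1,j} rho(j)],
  phi_{k,j} = phi_{k-1,j} - phi_{kk} phi_{k-1,k-j},  j = 1..k-1.
Step k = 1:
  phi_11 = rho(1) = -0.3228.
Step k = 2:
  phi_22 = [rho(2) - phi_11 rho(1)] / [1 - phi_11 rho(1)] = [0.2723 - (-0.3228)(-0.3228)] / [1 - (-0.3228)(-0.3228)]
         = 0.16810016 / 0.89580016 = 0.187654.
  Update: phi_21 = phi_11 - phi_22 phi_11 = -0.3228 - (0.187654)(-0.3228) = -0.262225.
Step k = 3:
  phi_33 = [rho(3) - phi_21 rho(2) - phi_22 rho(1)] / [1 - phi_21 rho(1) - phi_22 rho(2)]
    numerator   = 0.1066 - (-0.262225)(0.2723) - (0.187654)(-0.3228) = 0.23857857
    denominator = 1 - (-0.262225)(-0.3228) - (0.187654)(0.2723) = 0.86425555
  phi_33 = 0.23857857 / 0.86425555 = 0.2761.
Therefore phi_{33} = 0.2761.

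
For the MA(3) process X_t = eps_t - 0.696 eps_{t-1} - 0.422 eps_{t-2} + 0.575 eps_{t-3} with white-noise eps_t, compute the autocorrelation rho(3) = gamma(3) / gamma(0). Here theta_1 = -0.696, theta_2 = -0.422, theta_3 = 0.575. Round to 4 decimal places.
\rho(3) = 0.2885

For an MA(q) process with theta_0 = 1, the autocovariance is
  gamma(k) = sigma^2 * sum_{i=0..q-k} theta_i * theta_{i+k},
and rho(k) = gamma(k) / gamma(0). Sigma^2 cancels.
  numerator   = (1)*(0.575) = 0.575.
  denominator = (1)^2 + (-0.696)^2 + (-0.422)^2 + (0.575)^2 = 1.993125.
  rho(3) = 0.575 / 1.993125 = 0.2885.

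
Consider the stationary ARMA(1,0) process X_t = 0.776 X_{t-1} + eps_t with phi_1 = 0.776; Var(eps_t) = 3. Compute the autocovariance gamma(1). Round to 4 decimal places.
\gamma(1) = 5.8518

Multiply the model equation by X_{t-k} and take expectations. With theta_0 = psi_0 = 1 and psi_j the MA(infinity) weights, this gives
  gamma(k) - sum_i phi_i gamma(k-i) = c_k,
  c_k = sigma^2 * sum_{j=k..q} theta_j psi_{j-k}   (c_k = 0 for k > q),
using gamma(-m) = gamma(m).
Pure AR (q = 0): c_0 = sigma^2 = 3, c_k = 0 for k >= 1.
Equations for k = 0 and k = 1 (AR order 1):
  gamma(0) = phi_1 gamma(1) + c_0
  gamma(1) = phi_1 gamma(0) + c_1
Substituting the second into the first: gamma(0) (1 - phi_1^2) = c_0 + phi_1 c_1, so
  gamma(0) = c_0 / (1 - phi_1^2) = 3 / (1 - (0.776)^2) = 3 / 0.397824 = 7.541023.
  gamma(1) = phi_1 gamma(0) = (0.776)(7.541023) = 5.851834.
Therefore gamma(1) = 5.8518 (to 4 decimal places).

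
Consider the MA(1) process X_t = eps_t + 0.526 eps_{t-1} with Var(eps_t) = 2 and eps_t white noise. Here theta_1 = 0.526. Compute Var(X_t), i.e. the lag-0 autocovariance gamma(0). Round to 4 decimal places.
\gamma(0) = 2.5534

For an MA(q) process X_t = eps_t + sum_i theta_i eps_{t-i} with
Var(eps_t) = sigma^2, the variance is
  gamma(0) = sigma^2 * (1 + sum_i theta_i^2).
  sum_i theta_i^2 = (0.526)^2 = 0.276676.
  gamma(0) = 2 * (1 + 0.276676) = 2 * 1.276676 = 2.553352, which rounds to 2.5534.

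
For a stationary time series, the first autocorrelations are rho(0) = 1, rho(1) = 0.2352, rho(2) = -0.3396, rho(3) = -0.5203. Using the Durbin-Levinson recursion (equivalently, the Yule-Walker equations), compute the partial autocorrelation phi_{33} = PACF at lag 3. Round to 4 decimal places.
\phi_{33} = -0.3960

The PACF at lag k is phi_{kk}, the last component of the solution
to the Yule-Walker system G_k phi = r_k where
  (G_k)_{ij} = rho(|i - j|), (r_k)_i = rho(i), i,j = 1..k.
Equivalently, Durbin-Levinson gives phi_{kk} iteratively:
  phi_{11} = rho(1)
  phi_{kk} = [rho(k) - sum_{j=1..k-1} phi_{k-1,j} rho(k-j)]
            / [1 - sum_{j=1..k-1} phi_{k-1,j} rho(j)],
  phi_{k,j} = phi_{k-1,j} - phi_{kk} phi_{k-1,k-j},  j = 1..k-1.
Step k = 1:
  phi_11 = rho(1) = 0.2352.
Step k = 2:
  phi_22 = [rho(2) - phi_11 rho(1)] / [1 - phi_11 rho(1)] = [-0.3396 - (0.2352)(0.2352)] / [1 - (0.2352)(0.2352)]
         = -0.39491904 / 0.94468096 = -0.418045.
  Update: phi_21 = phi_11 - phi_22 phi_11 = 0.2352 - (-0.418045)(0.2352) = 0.333524.
Step k = 3:
  phi_33 = [rho(3) - phi_21 rho(2) - phi_22 rho(1)] / [1 - phi_21 rho(1) - phi_22 rho(2)]
    numerator   = -0.5203 - (0.333524)(-0.3396) - (-0.418045)(0.2352) = -0.30871104
    denominator = 1 - (0.333524)(0.2352) - (-0.418045)(-0.3396) = 0.77958708
  phi_33 = -0.30871104 / 0.77958708 = -0.396.
Therefore phi_{33} = -0.3960.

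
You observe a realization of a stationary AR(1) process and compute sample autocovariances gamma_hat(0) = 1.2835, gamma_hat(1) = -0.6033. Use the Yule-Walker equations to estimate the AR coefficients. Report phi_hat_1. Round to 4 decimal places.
\hat\phi_{1} = -0.4700

The Yule-Walker equations for an AR(p) process read, in matrix form,
  Gamma_p phi = r_p,   with   (Gamma_p)_{ij} = gamma(|i - j|),
                       (r_p)_i = gamma(i),   i,j = 1..p.
Substitute the sample gammas (Toeplitz matrix and right-hand side of size 1):
  Gamma_p = [[1.2835]]
  r_p     = [-0.6033]
With p = 1 this is the single equation gamma(0) phi_1 = gamma(1):
  phi_hat_1 = gamma(1) / gamma(0) = -0.6033 / 1.2835 = -0.4700.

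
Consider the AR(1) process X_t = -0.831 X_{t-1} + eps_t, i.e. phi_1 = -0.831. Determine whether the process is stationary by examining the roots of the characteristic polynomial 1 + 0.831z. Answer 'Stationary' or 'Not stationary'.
\text{Stationary}

The AR(p) characteristic polynomial is P(z) = 1 + 0.831z.
Stationarity requires all roots to lie outside the unit circle, i.e. |z| > 1 for every root.
This is linear in z: 1 + (0.831) z = 0  =>  z = -1/(0.831) = -1.203369,  |z| = 1.203369.
Moduli of all roots: 1.2034.
All moduli strictly greater than 1? Yes.
Verdict: Stationary.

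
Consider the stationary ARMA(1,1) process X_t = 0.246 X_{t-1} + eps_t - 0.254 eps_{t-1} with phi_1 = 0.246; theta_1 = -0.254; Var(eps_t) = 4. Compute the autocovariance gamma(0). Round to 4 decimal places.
\gamma(0) = 4.0003

Multiply the model equation by X_{t-k} and take expectations. With theta_0 = psi_0 = 1 and psi_j the MA(infinity) weights, this gives
  gamma(k) - sum_i phi_i gamma(k-i) = c_k,
  c_k = sigma^2 * sum_{j=k..q} theta_j psi_{j-k}   (c_k = 0 for k > q),
using gamma(-m) = gamma(m).
psi-weights needed (psi_j = theta_j + sum_i phi_i psi_{j-i}):
  psi_1 = theta_1 + phi_1 = -0.254 + (0.246) = -0.008
Right-hand sides:
  c_0 = sigma^2 (1 + theta_1 psi_1) = 4 * (1 + (-0.254)(-0.008)) = 4 * 1.002032 = 4.008128
  c_1 = sigma^2 theta_1 = 4 * (-0.254) = -1.016
  c_2 = 0
Equations for k = 0 and k = 1 (AR order 1):
  gamma(0) = phi_1 gamma(1) + c_0
  gamma(1) = phi_1 gamma(0) + c_1
Substituting the second into the first: gamma(0) (1 - phi_1^2) = c_0 + phi_1 c_1, so
  gamma(0) = (c_0 + phi_1 c_1) / (1 - phi_1^2) = (4.008128 + (0.246)(-1.016)) / (1 - (0.246)^2) = 3.758192 / 0.939484 = 4.000272.
Therefore gamma(0) = 4.0003 (to 4 decimal places).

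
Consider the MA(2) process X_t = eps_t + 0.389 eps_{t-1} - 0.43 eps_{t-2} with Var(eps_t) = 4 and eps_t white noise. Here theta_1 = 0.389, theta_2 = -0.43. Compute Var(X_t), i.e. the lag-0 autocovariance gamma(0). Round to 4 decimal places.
\gamma(0) = 5.3449

For an MA(q) process X_t = eps_t + sum_i theta_i eps_{t-i} with
Var(eps_t) = sigma^2, the variance is
  gamma(0) = sigma^2 * (1 + sum_i theta_i^2).
  sum_i theta_i^2 = (0.389)^2 + (-0.43)^2 = 0.151321 + 0.1849 = 0.336221.
  gamma(0) = 4 * (1 + 0.336221) = 4 * 1.336221 = 5.344884, which rounds to 5.3449.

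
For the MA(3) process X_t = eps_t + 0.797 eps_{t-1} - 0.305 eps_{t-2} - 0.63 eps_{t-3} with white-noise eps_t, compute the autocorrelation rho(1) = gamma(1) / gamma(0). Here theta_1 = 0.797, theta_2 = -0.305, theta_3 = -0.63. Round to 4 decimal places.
\rho(1) = 0.3511

For an MA(q) process with theta_0 = 1, the autocovariance is
  gamma(k) = sigma^2 * sum_{i=0..q-k} theta_i * theta_{i+k},
and rho(k) = gamma(k) / gamma(0). Sigma^2 cancels.
  numerator   = (1)*(0.797) + (0.797)*(-0.305) + (-0.305)*(-0.63) = 0.746065.
  denominator = (1)^2 + (0.797)^2 + (-0.305)^2 + (-0.63)^2 = 2.125134.
  rho(1) = 0.746065 / 2.125134 = 0.3511.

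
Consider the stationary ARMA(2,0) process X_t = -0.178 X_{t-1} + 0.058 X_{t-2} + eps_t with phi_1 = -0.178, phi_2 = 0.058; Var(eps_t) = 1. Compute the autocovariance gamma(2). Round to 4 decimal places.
\gamma(2) = 0.0953

Multiply the model equation by X_{t-k} and take expectations. With theta_0 = psi_0 = 1 and psi_j the MA(infinity) weights, this gives
  gamma(k) - sum_i phi_i gamma(k-i) = c_k,
  c_k = sigma^2 * sum_{j=k..q} theta_j psi_{j-k}   (c_k = 0 for k > q),
using gamma(-m) = gamma(m).
Pure AR (q = 0): c_0 = sigma^2 = 1, c_k = 0 for k >= 1.
Equations for k = 0, 1, 2 (AR order 2, c_2 = 0):
  (E0) gamma(0) = phi_1 gamma(1) + phi_2 gamma(2) + c_0
  (E1) gamma(1) = phi_1 gamma(0) + phi_2 gamma(1) + c_1
  (E2) gamma(2) = phi_1 gamma(1) + phi_2 gamma(0)
From (E1): gamma(1) = A gamma(0) + B with
  A = phi_1 / (1 - phi_2) = -0.178 / 0.942 = -0.18896,   B = c_1 / (1 - phi_2) = 0 / 0.942 = 0.
Insert (E2) into (E0): gamma(0) (1 - phi_2^2) = phi_1 (1 + phi_2) gamma(1) + c_0.
  phi_1 (1 + phi_2) = (-0.178)(1.058) = -0.188324,   1 - phi_2^2 = 0.996636.
Replace gamma(1) by A gamma(0) + B and collect gamma(0):
  gamma(0) [0.996636 - (-0.188324)(-0.18896)] = c_0 = 1
  gamma(0) * 0.96105 = 1
  gamma(0) = 1 / 0.96105 = 1.040528.
  gamma(1) = A gamma(0) = (-0.18896)(1.040528) = -0.196618.
  gamma(2) = phi_1 gamma(1) + phi_2 gamma(0) = (-0.178)(-0.196618) + (0.058)(1.040528) = 0.095349.
Therefore gamma(2) = 0.0953 (to 4 decimal places).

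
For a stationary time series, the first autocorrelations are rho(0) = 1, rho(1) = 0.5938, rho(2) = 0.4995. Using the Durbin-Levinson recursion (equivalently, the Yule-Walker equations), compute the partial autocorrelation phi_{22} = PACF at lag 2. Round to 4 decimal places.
\phi_{22} = 0.2269

The PACF at lag k is phi_{kk}, the last component of the solution
to the Yule-Walker system G_k phi = r_k where
  (G_k)_{ij} = rho(|i - j|), (r_k)_i = rho(i), i,j = 1..k.
Equivalently, Durbin-Levinson gives phi_{kk} iteratively:
  phi_{11} = rho(1)
  phi_{kk} = [rho(k) - sum_{j=1..k-1} phi_{k-1,j} rho(k-j)]
            / [1 - sum_{j=1..k-1} phi_{k-1,j} rho(j)],
  phi_{k,j} = phi_{k-1,j} - phi_{kk} phi_{k-1,k-j},  j = 1..k-1.
Step k = 1:
  phi_11 = rho(1) = 0.5938.
Step k = 2:
  phi_22 = [rho(2) - phi_11 rho(1)] / [1 - phi_11 rho(1)] = [0.4995 - (0.5938)(0.5938)] / [1 - (0.5938)(0.5938)]
         = 0.14690156 / 0.64740156 = 0.2269.
Therefore phi_{22} = 0.2269.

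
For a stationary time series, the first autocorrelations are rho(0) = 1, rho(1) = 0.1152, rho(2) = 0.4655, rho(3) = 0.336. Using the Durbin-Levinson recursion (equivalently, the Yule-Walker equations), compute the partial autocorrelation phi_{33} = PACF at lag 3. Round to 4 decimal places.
\phi_{33} = 0.3261

The PACF at lag k is phi_{kk}, the last component of the solution
to the Yule-Walker system G_k phi = r_k where
  (G_k)_{ij} = rho(|i - j|), (r_k)_i = rho(i), i,j = 1..k.
Equivalently, Durbin-Levinson gives phi_{kk} iteratively:
  phi_{11} = rho(1)
  phi_{kk} = [rho(k) - sum_{j=1..k-1} phi_{k-1,j} rho(k-j)]
            / [1 - sum_{j=1..k-1} phi_{k-1,j} rho(j)],
  phi_{k,j} = phi_{k-1,j} - phi_{kk} phi_{k-1,k-j},  j = 1..k-1.
Step k = 1:
  phi_11 = rho(1) = 0.1152.
Step k = 2:
  phi_22 = [rho(2) - phi_11 rho(1)] / [1 - phi_11 rho(1)] = [0.4655 - (0.1152)(0.1152)] / [1 - (0.1152)(0.1152)]
         = 0.45222896 / 0.98672896 = 0.458311.
  Update: phi_21 = phi_11 - phi_22 phi_11 = 0.1152 - (0.458311)(0.1152) = 0.062403.
Step k = 3:
  phi_33 = [rho(3) - phi_21 rho(2) - phi_22 rho(1)] / [1 - phi_21 rho(1) - phi_22 rho(2)]
    numerator   = 0.336 - (0.062403)(0.4655) - (0.458311)(0.1152) = 0.25415416
    denominator = 1 - (0.062403)(0.1152) - (0.458311)(0.4655) = 0.77946735
  phi_33 = 0.25415416 / 0.77946735 = 0.3261.
Therefore phi_{33} = 0.3261.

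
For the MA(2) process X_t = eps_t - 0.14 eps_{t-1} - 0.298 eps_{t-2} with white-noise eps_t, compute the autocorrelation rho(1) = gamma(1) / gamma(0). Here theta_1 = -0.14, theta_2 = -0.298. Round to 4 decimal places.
\rho(1) = -0.0887

For an MA(q) process with theta_0 = 1, the autocovariance is
  gamma(k) = sigma^2 * sum_{i=0..q-k} theta_i * theta_{i+k},
and rho(k) = gamma(k) / gamma(0). Sigma^2 cancels.
  numerator   = (1)*(-0.14) + (-0.14)*(-0.298) = -0.09828.
  denominator = (1)^2 + (-0.14)^2 + (-0.298)^2 = 1.108404.
  rho(1) = -0.09828 / 1.108404 = -0.0887.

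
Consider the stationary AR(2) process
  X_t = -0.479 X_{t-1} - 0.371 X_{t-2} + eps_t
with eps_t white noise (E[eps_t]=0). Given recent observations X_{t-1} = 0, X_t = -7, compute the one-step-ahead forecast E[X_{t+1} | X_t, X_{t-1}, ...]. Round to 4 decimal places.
E[X_{t+1} \mid \mathcal F_t] = 3.3530

For an AR(p) model X_t = c + sum_i phi_i X_{t-i} + eps_t, the
one-step-ahead conditional mean is
  E[X_{t+1} | X_t, ...] = c + sum_i phi_i X_{t+1-i}.
Substitute known values:
  E[X_{t+1} | ...] = (-0.479) * (-7) + (-0.371) * (0)
                   = 3.3530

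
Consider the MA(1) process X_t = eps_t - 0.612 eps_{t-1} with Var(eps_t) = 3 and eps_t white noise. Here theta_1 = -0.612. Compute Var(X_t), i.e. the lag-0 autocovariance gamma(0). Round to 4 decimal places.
\gamma(0) = 4.1236

For an MA(q) process X_t = eps_t + sum_i theta_i eps_{t-i} with
Var(eps_t) = sigma^2, the variance is
  gamma(0) = sigma^2 * (1 + sum_i theta_i^2).
  sum_i theta_i^2 = (-0.612)^2 = 0.374544.
  gamma(0) = 3 * (1 + 0.374544) = 3 * 1.374544 = 4.123632, which rounds to 4.1236.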